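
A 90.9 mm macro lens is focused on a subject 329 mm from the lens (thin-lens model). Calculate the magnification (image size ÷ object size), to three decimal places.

Thin lens: 1/f = 1/dₒ + 1/dᵢ → 1/dᵢ = 1/90.9 − 1/329 = 0.0079616 mm⁻¹, so dᵢ ≈ 125.6031 mm.
Magnification m = dᵢ/dₒ = 125.6031/329 ≈ 0.38177.

0.382×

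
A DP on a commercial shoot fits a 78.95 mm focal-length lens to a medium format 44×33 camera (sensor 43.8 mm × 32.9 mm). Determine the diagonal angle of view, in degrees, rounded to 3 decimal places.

Sensor diagonal = √(43.8² + 32.9²) = √3000.8500 ≈ 54.7800 mm.
Angle of view α = 2·arctan(d/2f) with d = 54.7800 mm and f = 78.95 mm.
d/2f = 0.34693; arctan(0.34693) ≈ 19.1331°, so α ≈ 38.2662°.

38.266°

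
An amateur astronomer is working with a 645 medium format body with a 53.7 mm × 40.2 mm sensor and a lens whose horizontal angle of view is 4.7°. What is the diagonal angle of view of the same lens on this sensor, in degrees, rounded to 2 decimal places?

From the horizontal AOV: f = 53.7 / (2·tan(2.35°)) = 53.7 / 0.08208 ≈ 654.2676 mm.
Sensor diagonal = √(53.7² + 40.2²) = √4499.7300 ≈ 67.0800 mm.
Diagonal AOV = 2·arctan(67.0800 / (2 × 654.2676)) = 2·arctan(0.05126) ≈ 5.8692°.

5.87°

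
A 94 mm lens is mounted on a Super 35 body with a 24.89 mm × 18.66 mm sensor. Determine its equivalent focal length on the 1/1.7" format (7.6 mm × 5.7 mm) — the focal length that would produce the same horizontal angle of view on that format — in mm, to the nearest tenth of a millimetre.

Equal angle of view means equal width/f ratio, so f₂ = f₁ · (width₂/width₁) = 94 × 7.6/24.89.
f₂ = 94 × 0.30534 ≈ 28.702 mm.

28.7 mm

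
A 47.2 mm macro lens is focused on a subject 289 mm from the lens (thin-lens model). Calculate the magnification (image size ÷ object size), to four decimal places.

0.1952×

Thin lens: 1/f = 1/dₒ + 1/dᵢ → 1/dᵢ = 1/47.2 − 1/289 = 0.0177262 mm⁻¹, so dᵢ ≈ 56.4136 mm.
Magnification m = dᵢ/dₒ = 56.4136/289 ≈ 0.19520.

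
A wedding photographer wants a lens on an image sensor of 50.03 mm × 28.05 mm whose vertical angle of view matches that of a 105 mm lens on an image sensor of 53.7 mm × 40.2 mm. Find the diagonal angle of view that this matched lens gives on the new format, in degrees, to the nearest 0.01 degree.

42.75°

Equal vertical AOV ⇒ f₂ = f₁ · 28.05/40.2 = 105 × 0.69776 ≈ 73.2649 mm.
Sensor diagonal = √(50.03² + 28.05²) = √3289.8034 ≈ 57.3568 mm.
Diagonal AOV on the new format = 2·arctan(57.3568 / (2 × 73.2649)) = 2·arctan(0.39143) ≈ 42.7542°.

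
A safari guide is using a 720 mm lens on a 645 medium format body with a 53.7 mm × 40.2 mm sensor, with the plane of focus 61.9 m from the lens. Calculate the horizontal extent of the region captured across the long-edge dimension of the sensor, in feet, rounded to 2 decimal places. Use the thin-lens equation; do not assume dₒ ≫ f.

dₒ: 61.9 m = 61900 mm.
Similar triangles through the lens centre give W/dₒ = w/dᵢ; with 1/f = 1/dₒ + 1/dᵢ this gives W = w·(dₒ − f)/f.
W = 53.7 mm × (61900 − 720) / 720 = 53.7 × 84.9722 ≈ 4563.008 mm = 4563.008/304.8 ft = 14.9705 ft.

14.97 ft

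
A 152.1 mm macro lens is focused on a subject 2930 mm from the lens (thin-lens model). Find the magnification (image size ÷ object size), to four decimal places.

Thin lens: 1/f = 1/dₒ + 1/dᵢ → 1/dᵢ = 1/152.1 − 1/2930 = 0.0062333 mm⁻¹, so dᵢ ≈ 160.4280 mm.
Magnification m = dᵢ/dₒ = 160.4280/2930 ≈ 0.05475.

0.0548×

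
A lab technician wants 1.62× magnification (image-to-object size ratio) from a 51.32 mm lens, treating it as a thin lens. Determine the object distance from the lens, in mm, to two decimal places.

With m = dᵢ/dₒ and 1/f = 1/dₒ + 1/dᵢ, substituting dᵢ = m·dₒ gives 1/f = (1 + 1/m)/dₒ, hence dₒ = f·(1 + 1/m).
dₒ = 51.32 × (1 + 1/1.62) = 51.32 × 1.61728 ≈ 82.999 mm.

83.00 mm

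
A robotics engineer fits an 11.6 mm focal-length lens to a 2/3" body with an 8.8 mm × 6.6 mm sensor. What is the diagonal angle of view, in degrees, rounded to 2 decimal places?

50.73°

Sensor diagonal = √(8.8² + 6.6²) = √121.0000 ≈ 11.0000 mm.
Angle of view α = 2·arctan(d/2f) with d = 11.0000 mm and f = 11.6 mm.
d/2f = 0.47414; arctan(0.47414) ≈ 25.3674°, so α ≈ 50.7348°.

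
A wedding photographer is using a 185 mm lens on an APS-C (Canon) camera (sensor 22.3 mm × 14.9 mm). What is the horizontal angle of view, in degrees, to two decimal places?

6.90°

Angle of view α = 2·arctan(w/2f) with w = 22.3 mm and f = 185 mm.
w/2f = 0.06027; arctan(0.06027) ≈ 3.4491°, so α ≈ 6.8981°.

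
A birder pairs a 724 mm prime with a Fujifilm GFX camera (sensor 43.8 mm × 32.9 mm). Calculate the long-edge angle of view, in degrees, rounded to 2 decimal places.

Angle of view α = 2·arctan(w/2f) with w = 43.8 mm and f = 724 mm.
w/2f = 0.03025; arctan(0.03025) ≈ 1.7326°, so α ≈ 3.4652°.

3.47°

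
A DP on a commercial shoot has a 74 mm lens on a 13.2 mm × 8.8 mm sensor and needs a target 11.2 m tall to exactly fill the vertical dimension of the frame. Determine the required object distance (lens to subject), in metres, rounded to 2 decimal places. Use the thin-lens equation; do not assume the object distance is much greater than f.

94.26 m

W: 11.2 m = 11200 mm.
Magnification m = h/W = dᵢ/dₒ; combined with 1/f = 1/dₒ + 1/dᵢ this gives dₒ = f·(1 + W/h).
dₒ = 74 mm × (1 + 11200/8.8) = 74 × 1273.7273 ≈ 94255.818 mm = 94.2558 m.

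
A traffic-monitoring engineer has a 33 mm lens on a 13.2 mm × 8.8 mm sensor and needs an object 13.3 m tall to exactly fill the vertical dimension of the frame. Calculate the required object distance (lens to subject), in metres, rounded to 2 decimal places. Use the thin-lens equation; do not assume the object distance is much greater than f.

49.91 m

W: 13.3 m = 13300 mm.
Magnification m = h/W = dᵢ/dₒ; combined with 1/f = 1/dₒ + 1/dᵢ this gives dₒ = f·(1 + W/h).
dₒ = 33 mm × (1 + 13300/8.8) = 33 × 1512.3636 ≈ 49908.000 mm = 49.908 m.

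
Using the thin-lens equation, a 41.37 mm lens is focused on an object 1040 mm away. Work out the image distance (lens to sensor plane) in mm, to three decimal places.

43.084 mm

1/dᵢ = 1/f − 1/dₒ = 1/41.37 − 1/1040 = 0.0232106 mm⁻¹.
dᵢ = 1/0.0232106 ≈ 43.0838 mm.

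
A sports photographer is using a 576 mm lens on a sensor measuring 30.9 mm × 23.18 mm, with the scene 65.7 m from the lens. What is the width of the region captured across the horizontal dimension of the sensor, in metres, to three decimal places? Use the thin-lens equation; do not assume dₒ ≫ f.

dₒ: 65.7 m = 65700 mm.
Similar triangles through the lens centre give W/dₒ = w/dᵢ; with 1/f = 1/dₒ + 1/dᵢ this gives W = w·(dₒ − f)/f.
W = 30.9 mm × (65700 − 576) / 576 = 30.9 × 113.0625 ≈ 3493.631 mm = 3.49363 m.

3.494 m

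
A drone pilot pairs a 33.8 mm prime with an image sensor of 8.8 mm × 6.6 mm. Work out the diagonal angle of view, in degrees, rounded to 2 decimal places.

Sensor diagonal = √(8.8² + 6.6²) = √121.0000 ≈ 11.0000 mm.
Angle of view α = 2·arctan(d/2f) with d = 11.0000 mm and f = 33.8 mm.
d/2f = 0.16272; arctan(0.16272) ≈ 9.2423°, so α ≈ 18.4845°.

18.48°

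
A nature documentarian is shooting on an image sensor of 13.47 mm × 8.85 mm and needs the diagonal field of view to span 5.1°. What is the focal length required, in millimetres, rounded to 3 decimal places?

180.948 mm

Sensor diagonal = √(13.47² + 8.85²) = √259.7634 ≈ 16.1172 mm.
From α = 2·arctan(d/2f) we get f = d / (2·tan(α/2)).
With d = 16.1172 mm and α/2 = 2.55°, tan(α/2) ≈ 0.04454, so f ≈ 16.1172 / 0.08907 ≈ 180.9483 mm.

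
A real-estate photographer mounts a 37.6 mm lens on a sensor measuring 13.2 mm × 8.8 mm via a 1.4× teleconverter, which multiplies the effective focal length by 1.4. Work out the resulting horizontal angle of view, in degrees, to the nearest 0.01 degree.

Effective focal length f = 37.6 × 1.4 = 52.64 mm.
α = 2·arctan(13.2 / (2 × 52.64)) = 2·arctan(0.12538) ≈ 14.2929°.

14.29°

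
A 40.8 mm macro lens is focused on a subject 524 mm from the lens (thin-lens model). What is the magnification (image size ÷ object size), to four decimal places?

0.0844×

Thin lens: 1/f = 1/dₒ + 1/dᵢ → 1/dᵢ = 1/40.8 − 1/524 = 0.0226014 mm⁻¹, so dᵢ ≈ 44.2450 mm.
Magnification m = dᵢ/dₒ = 44.2450/524 ≈ 0.08444.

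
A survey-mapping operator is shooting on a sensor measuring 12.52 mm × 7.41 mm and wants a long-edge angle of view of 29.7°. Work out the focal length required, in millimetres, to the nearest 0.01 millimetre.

23.61 mm

From α = 2·arctan(w/2f) we get f = w / (2·tan(α/2)).
With w = 12.52 mm and α/2 = 14.85°, tan(α/2) ≈ 0.26515, so f ≈ 12.52 / 0.53029 ≈ 23.6097 mm.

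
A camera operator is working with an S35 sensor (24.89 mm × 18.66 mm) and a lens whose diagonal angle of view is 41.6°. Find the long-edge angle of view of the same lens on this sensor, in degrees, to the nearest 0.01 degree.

Sensor diagonal = √(24.89² + 18.66²) = √967.7077 ≈ 31.1080 mm.
From the diagonal AOV: f = 31.1080 / (2·tan(20.8°)) = 31.1080 / 0.75973 ≈ 40.9462 mm.
Long-edge AOV = 2·arctan(24.89 / (2 × 40.9462)) = 2·arctan(0.30394) ≈ 33.8118°.

33.81°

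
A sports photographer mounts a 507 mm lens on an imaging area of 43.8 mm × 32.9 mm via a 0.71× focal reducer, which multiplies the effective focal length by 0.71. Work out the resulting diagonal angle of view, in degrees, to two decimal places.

8.70°

Effective focal length f = 507 × 0.71 = 359.97 mm.
Sensor diagonal = √(43.8² + 32.9²) = √3000.8500 ≈ 54.7800 mm.
α = 2·arctan(54.780 / (2 × 359.97)) = 2·arctan(0.07609) ≈ 8.7025°.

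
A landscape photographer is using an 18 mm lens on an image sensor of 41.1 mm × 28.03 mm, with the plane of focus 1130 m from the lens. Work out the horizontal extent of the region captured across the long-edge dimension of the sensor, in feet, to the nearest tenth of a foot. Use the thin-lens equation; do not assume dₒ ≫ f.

dₒ: 1130 m = 1.13e+06 mm.
Similar triangles through the lens centre give W/dₒ = w/dᵢ; with 1/f = 1/dₒ + 1/dᵢ this gives W = w·(dₒ − f)/f.
W = 41.1 mm × (1.13e+06 − 18) / 18 = 41.1 × 62776.7778 ≈ 2580125.567 mm = 2580125.567/304.8 ft = 8464.98 ft.

8465.0 ft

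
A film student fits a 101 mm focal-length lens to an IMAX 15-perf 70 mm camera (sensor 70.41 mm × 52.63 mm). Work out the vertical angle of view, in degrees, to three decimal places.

29.207°

Angle of view α = 2·arctan(h/2f) with h = 52.63 mm and f = 101 mm.
h/2f = 0.26054; arctan(0.26054) ≈ 14.6034°, so α ≈ 29.2069°.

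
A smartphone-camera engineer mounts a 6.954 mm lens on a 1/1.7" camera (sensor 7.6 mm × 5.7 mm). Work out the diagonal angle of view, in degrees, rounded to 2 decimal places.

Sensor diagonal = √(7.6² + 5.7²) = √90.2500 ≈ 9.5000 mm.
Angle of view α = 2·arctan(d/2f) with d = 9.5000 mm and f = 6.954 mm.
d/2f = 0.68306; arctan(0.68306) ≈ 34.3354°, so α ≈ 68.6708°.

68.67°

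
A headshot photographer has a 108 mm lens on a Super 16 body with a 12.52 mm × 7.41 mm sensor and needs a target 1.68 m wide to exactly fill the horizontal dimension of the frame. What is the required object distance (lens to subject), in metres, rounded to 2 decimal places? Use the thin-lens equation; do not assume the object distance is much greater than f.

14.60 m

W: 1.68 m = 1680 mm.
Magnification m = w/W = dᵢ/dₒ; combined with 1/f = 1/dₒ + 1/dᵢ this gives dₒ = f·(1 + W/w).
dₒ = 108 mm × (1 + 1680/12.52) = 108 × 135.1853 ≈ 14600.013 mm = 14.6 m.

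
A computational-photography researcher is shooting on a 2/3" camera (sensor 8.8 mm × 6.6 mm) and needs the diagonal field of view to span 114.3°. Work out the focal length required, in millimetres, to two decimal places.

Sensor diagonal = √(8.8² + 6.6²) = √121.0000 ≈ 11.0000 mm.
From α = 2·arctan(d/2f) we get f = d / (2·tan(α/2)).
With d = 11.0000 mm and α/2 = 57.15°, tan(α/2) ≈ 1.54873, so f ≈ 11.0000 / 3.09745 ≈ 3.5513 mm.

3.55 mm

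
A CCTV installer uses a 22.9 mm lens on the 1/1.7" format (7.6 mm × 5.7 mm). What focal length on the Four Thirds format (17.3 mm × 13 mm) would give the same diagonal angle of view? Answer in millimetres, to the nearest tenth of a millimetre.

Sensor diagonal = √(7.6² + 5.7²) = √90.2500 ≈ 9.5000 mm.
Sensor diagonal = √(17.3² + 13²) = √468.2900 ≈ 21.6400 mm.
Equal angle of view means equal diagonal/f ratio, so f₂ = f₁ · (diagonal₂/diagonal₁) = 22.9 × 21.6400/9.5000.
f₂ = 22.9 × 2.27790 ≈ 52.164 mm.

52.2 mm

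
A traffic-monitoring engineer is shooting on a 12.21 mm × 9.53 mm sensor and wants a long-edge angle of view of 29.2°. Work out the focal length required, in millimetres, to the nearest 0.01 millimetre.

23.44 mm

From α = 2·arctan(w/2f) we get f = w / (2·tan(α/2)).
With w = 12.21 mm and α/2 = 14.6°, tan(α/2) ≈ 0.26048, so f ≈ 12.21 / 0.52096 ≈ 23.4375 mm.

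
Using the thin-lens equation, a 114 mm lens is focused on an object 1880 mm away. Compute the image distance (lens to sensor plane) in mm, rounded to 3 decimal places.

121.359 mm

1/dᵢ = 1/f − 1/dₒ = 1/114 − 1/1880 = 0.0082400 mm⁻¹.
dᵢ = 1/0.0082400 ≈ 121.3590 mm.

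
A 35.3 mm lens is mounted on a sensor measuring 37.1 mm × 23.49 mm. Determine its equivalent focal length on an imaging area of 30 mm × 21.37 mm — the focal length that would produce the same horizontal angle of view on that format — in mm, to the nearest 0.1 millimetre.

28.5 mm

Equal angle of view means equal width/f ratio, so f₂ = f₁ · (width₂/width₁) = 35.3 × 30/37.1.
f₂ = 35.3 × 0.80863 ≈ 28.544 mm.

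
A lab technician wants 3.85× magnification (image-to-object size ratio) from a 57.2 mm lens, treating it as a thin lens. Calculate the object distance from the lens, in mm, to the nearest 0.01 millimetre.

With m = dᵢ/dₒ and 1/f = 1/dₒ + 1/dᵢ, substituting dᵢ = m·dₒ gives 1/f = (1 + 1/m)/dₒ, hence dₒ = f·(1 + 1/m).
dₒ = 57.2 × (1 + 1/3.85) = 57.2 × 1.25974 ≈ 72.057 mm.

72.06 mm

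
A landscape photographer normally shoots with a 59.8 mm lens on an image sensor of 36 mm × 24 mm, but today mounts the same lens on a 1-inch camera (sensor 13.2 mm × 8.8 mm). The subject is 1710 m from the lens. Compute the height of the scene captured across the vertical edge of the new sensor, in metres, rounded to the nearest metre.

252 m

The focal length stays 59.8 mm; the relevant sensor dimension is now h = 8.8 mm. Object distance dₒ = 1710 m = 1.71e+06 mm.
Thin-lens field height W = h·(dₒ − f)/f = 8.8 × (1.71e+06 − 59.8)/59.8 ≈ 251629.996 mm = 251.63 m.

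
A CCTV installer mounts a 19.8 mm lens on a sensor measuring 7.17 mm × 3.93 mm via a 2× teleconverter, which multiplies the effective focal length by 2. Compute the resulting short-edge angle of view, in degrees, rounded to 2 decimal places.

5.68°

Effective focal length f = 19.8 × 2 = 39.6 mm.
α = 2·arctan(3.93 / (2 × 39.6)) = 2·arctan(0.04962) ≈ 5.6815°.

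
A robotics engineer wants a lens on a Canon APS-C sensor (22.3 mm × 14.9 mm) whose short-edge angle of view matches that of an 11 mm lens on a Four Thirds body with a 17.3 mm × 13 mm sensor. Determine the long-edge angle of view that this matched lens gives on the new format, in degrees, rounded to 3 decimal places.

Equal short-edge AOV ⇒ f₂ = f₁ · 14.9/13 = 11 × 1.14615 ≈ 12.6077 mm.
Long-edge AOV on the new format = 2·arctan(22.3 / (2 × 12.6077)) = 2·arctan(0.88438) ≈ 82.9778°.

82.978°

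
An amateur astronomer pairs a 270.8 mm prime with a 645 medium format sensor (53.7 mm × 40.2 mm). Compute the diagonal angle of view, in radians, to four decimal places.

Sensor diagonal = √(53.7² + 40.2²) = √4499.7300 ≈ 67.0800 mm.
Angle of view α = 2·arctan(d/2f) with d = 67.0800 mm and f = 270.8 mm.
d/2f = 0.12386; arctan(0.12386) ≈ 0.1232 rad, so α ≈ 0.2465 rad.

0.2465 rad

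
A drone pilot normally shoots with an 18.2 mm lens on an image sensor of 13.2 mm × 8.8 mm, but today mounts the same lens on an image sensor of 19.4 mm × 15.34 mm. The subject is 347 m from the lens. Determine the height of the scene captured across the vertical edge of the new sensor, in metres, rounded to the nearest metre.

The focal length stays 18.2 mm; the relevant sensor dimension is now h = 15.34 mm. Object distance dₒ = 347 m = 347000 mm.
Thin-lens field height W = h·(dₒ − f)/f = 15.34 × (347000 − 18.2)/18.2 ≈ 292456.089 mm = 292.456 m.

292 m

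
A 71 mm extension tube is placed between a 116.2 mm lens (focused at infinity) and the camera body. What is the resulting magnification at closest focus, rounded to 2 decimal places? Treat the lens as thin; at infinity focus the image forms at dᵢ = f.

0.61×

The tube moves the image plane from f to f + e, so dᵢ = 116.2 + 71 = 187.2 mm. Focus is achieved when 1/f = 1/dₒ + 1/dᵢ, giving dₒ = 1/(1/f − 1/(f+e)).
Magnification m = dᵢ/dₒ = (f+e)·(1/f − 1/(f+e)) = e/f = 71/116.2 ≈ 0.6110.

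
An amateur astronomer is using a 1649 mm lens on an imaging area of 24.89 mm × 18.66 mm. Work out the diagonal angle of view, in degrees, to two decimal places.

Sensor diagonal = √(24.89² + 18.66²) = √967.7077 ≈ 31.1080 mm.
Angle of view α = 2·arctan(d/2f) with d = 31.1080 mm and f = 1649 mm.
d/2f = 0.00943; arctan(0.00943) ≈ 0.5404°, so α ≈ 1.0808°.

1.08°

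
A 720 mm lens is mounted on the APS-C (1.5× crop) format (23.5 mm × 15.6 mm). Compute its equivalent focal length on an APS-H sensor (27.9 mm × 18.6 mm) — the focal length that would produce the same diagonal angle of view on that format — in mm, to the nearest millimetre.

856 mm

Sensor diagonal = √(23.5² + 15.6²) = √795.6100 ≈ 28.2066 mm.
Sensor diagonal = √(27.9² + 18.6²) = √1124.3700 ≈ 33.5316 mm.
Equal angle of view means equal diagonal/f ratio, so f₂ = f₁ · (diagonal₂/diagonal₁) = 720 × 33.5316/28.2066.
f₂ = 720 × 1.18879 ≈ 855.928 mm.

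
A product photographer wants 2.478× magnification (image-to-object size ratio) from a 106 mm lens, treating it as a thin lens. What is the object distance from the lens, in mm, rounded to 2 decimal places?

148.78 mm

With m = dᵢ/dₒ and 1/f = 1/dₒ + 1/dᵢ, substituting dᵢ = m·dₒ gives 1/f = (1 + 1/m)/dₒ, hence dₒ = f·(1 + 1/m).
dₒ = 106 × (1 + 1/2.478) = 106 × 1.40355 ≈ 148.776 mm.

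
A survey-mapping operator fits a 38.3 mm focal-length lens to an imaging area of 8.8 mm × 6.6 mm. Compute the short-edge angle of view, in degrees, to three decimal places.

Angle of view α = 2·arctan(h/2f) with h = 6.6 mm and f = 38.3 mm.
h/2f = 0.08616; arctan(0.08616) ≈ 4.9245°, so α ≈ 9.8491°.

9.849°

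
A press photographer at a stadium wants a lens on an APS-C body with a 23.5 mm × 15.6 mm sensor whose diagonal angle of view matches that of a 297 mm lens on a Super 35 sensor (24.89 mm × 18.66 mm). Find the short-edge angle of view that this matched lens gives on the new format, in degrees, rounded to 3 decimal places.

3.318°

Sensor diagonal = √(24.89² + 18.66²) = √967.7077 ≈ 31.1080 mm.
Sensor diagonal = √(23.5² + 15.6²) = √795.6100 ≈ 28.2066 mm.
Equal diagonal AOV ⇒ f₂ = f₁ · 28.2066/31.1080 = 297 × 0.90673 ≈ 269.2988 mm.
Short-edge AOV on the new format = 2·arctan(15.6 / (2 × 269.2988)) = 2·arctan(0.02896) ≈ 3.3181°.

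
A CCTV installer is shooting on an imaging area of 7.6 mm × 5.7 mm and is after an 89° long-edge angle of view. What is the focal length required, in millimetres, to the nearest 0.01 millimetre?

From α = 2·arctan(w/2f) we get f = w / (2·tan(α/2)).
With w = 7.6 mm and α/2 = 44.5°, tan(α/2) ≈ 0.98270, so f ≈ 7.6 / 1.96539 ≈ 3.8669 mm.

3.87 mm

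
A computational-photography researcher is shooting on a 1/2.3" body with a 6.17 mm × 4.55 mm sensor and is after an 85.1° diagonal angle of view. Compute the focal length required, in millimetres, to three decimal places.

4.176 mm

Sensor diagonal = √(6.17² + 4.55²) = √58.7714 ≈ 7.6663 mm.
From α = 2·arctan(d/2f) we get f = d / (2·tan(α/2)).
With d = 7.6663 mm and α/2 = 42.55°, tan(α/2) ≈ 0.91794, so f ≈ 7.6663 / 1.83588 ≈ 4.1758 mm.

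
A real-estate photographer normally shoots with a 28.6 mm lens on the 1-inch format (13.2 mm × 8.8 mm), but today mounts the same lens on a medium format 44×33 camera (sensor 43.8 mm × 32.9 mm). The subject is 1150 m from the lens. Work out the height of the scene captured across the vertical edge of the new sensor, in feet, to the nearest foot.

The focal length stays 28.6 mm; the relevant sensor dimension is now h = 32.9 mm. Object distance dₒ = 1150 m = 1.15e+06 mm.
Thin-lens field height W = h·(dₒ − f)/f = 32.9 × (1.15e+06 − 28.6)/28.6 ≈ 1322869.198 mm = 1322869.198/304.8 ft = 4340.12 ft.

4340 ft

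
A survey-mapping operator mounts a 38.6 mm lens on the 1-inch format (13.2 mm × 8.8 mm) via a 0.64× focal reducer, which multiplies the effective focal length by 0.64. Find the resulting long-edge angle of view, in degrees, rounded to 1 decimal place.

29.9°

Effective focal length f = 38.6 × 0.64 = 24.704 mm.
α = 2·arctan(13.2 / (2 × 24.704)) = 2·arctan(0.26716) ≈ 29.9160°.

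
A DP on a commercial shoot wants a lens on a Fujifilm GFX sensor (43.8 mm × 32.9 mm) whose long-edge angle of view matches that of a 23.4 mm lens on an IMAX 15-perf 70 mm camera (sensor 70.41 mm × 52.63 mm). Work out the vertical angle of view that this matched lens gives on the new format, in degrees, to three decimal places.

96.989°

Equal long-edge AOV ⇒ f₂ = f₁ · 43.8/70.41 = 23.4 × 0.62207 ≈ 14.5565 mm.
Vertical AOV on the new format = 2·arctan(32.9 / (2 × 14.5565)) = 2·arctan(1.13008) ≈ 96.9894°.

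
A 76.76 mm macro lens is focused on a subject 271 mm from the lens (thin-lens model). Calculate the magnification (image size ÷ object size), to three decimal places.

Thin lens: 1/f = 1/dₒ + 1/dᵢ → 1/dᵢ = 1/76.76 − 1/271 = 0.0093376 mm⁻¹, so dᵢ ≈ 107.0941 mm.
Magnification m = dᵢ/dₒ = 107.0941/271 ≈ 0.39518.

0.395×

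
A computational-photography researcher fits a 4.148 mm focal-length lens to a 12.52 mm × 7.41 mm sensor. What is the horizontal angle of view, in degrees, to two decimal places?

Angle of view α = 2·arctan(w/2f) with w = 12.52 mm and f = 4.148 mm.
w/2f = 1.50916; arctan(1.50916) ≈ 56.4708°, so α ≈ 112.9415°.

112.94°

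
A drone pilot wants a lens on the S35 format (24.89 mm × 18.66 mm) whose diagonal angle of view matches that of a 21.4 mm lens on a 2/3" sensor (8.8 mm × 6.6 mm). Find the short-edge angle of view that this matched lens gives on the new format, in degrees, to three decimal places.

Sensor diagonal = √(8.8² + 6.6²) = √121.0000 ≈ 11.0000 mm.
Sensor diagonal = √(24.89² + 18.66²) = √967.7077 ≈ 31.1080 mm.
Equal diagonal AOV ⇒ f₂ = f₁ · 31.1080/11.0000 = 21.4 × 2.82800 ≈ 60.5192 mm.
Short-edge AOV on the new format = 2·arctan(18.66 / (2 × 60.5192)) = 2·arctan(0.15417) ≈ 17.5281°.

17.528°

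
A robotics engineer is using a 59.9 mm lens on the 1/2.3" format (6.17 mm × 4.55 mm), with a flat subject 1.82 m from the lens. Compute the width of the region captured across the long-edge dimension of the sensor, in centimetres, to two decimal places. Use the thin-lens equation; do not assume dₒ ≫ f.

dₒ: 1.82 m = 1820 mm.
Similar triangles through the lens centre give W/dₒ = w/dᵢ; with 1/f = 1/dₒ + 1/dᵢ this gives W = w·(dₒ − f)/f.
W = 6.17 mm × (1820 − 59.9) / 59.9 = 6.17 × 29.3840 ≈ 181.299 mm = 18.1299 cm.

18.13 cm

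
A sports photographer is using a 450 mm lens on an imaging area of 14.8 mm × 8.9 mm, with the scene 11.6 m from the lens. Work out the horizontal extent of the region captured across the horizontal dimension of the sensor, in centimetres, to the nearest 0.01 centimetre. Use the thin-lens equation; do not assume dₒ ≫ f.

36.67 cm

dₒ: 11.6 m = 11600 mm.
Similar triangles through the lens centre give W/dₒ = w/dᵢ; with 1/f = 1/dₒ + 1/dᵢ this gives W = w·(dₒ − f)/f.
W = 14.8 mm × (11600 − 450) / 450 = 14.8 × 24.7778 ≈ 366.711 mm = 36.6711 cm.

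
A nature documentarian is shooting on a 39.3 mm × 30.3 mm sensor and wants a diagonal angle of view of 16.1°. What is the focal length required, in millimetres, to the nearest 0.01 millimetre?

175.44 mm

Sensor diagonal = √(39.3² + 30.3²) = √2462.5800 ≈ 49.6244 mm.
From α = 2·arctan(d/2f) we get f = d / (2·tan(α/2)).
With d = 49.6244 mm and α/2 = 8.05°, tan(α/2) ≈ 0.14143, so f ≈ 49.6244 / 0.28286 ≈ 175.4369 mm.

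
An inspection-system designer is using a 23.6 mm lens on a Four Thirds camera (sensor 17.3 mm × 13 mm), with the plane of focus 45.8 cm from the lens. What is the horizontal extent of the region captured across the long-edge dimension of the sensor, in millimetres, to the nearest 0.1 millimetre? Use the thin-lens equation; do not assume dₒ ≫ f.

dₒ: 45.8 cm = 458 mm.
Similar triangles through the lens centre give W/dₒ = w/dᵢ; with 1/f = 1/dₒ + 1/dᵢ this gives W = w·(dₒ − f)/f.
W = 17.3 mm × (458 − 23.6) / 23.6 = 17.3 × 18.4068 ≈ 318.437 mm.

318.4 mm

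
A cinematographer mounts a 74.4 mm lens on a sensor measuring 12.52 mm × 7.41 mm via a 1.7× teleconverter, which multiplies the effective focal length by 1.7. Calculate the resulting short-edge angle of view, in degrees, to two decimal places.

3.36°

Effective focal length f = 74.4 × 1.7 = 126.48 mm.
α = 2·arctan(7.41 / (2 × 126.48)) = 2·arctan(0.02929) ≈ 3.3558°.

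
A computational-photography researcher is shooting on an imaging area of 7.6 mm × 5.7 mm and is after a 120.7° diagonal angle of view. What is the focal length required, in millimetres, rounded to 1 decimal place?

Sensor diagonal = √(7.6² + 5.7²) = √90.2500 ≈ 9.5000 mm.
From α = 2·arctan(d/2f) we get f = d / (2·tan(α/2)).
With d = 9.5000 mm and α/2 = 60.35°, tan(α/2) ≈ 1.75675, so f ≈ 9.5000 / 3.51349 ≈ 2.7039 mm.

2.7 mm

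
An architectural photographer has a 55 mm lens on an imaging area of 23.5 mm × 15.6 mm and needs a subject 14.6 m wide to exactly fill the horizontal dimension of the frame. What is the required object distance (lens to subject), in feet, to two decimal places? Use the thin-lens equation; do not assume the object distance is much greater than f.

112.29 ft

W: 14.6 m = 14600 mm.
Magnification m = w/W = dᵢ/dₒ; combined with 1/f = 1/dₒ + 1/dᵢ this gives dₒ = f·(1 + W/w).
dₒ = 55 mm × (1 + 14600/23.5) = 55 × 622.2766 ≈ 34225.213 mm = 34225.213/304.8 ft = 112.287 ft.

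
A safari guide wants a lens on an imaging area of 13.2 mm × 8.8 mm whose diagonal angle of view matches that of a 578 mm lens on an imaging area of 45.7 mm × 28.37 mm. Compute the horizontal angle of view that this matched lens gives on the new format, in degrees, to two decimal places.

4.43°

Sensor diagonal = √(45.7² + 28.37²) = √2893.3469 ≈ 53.7898 mm.
Sensor diagonal = √(13.2² + 8.8²) = √251.6800 ≈ 15.8644 mm.
Equal diagonal AOV ⇒ f₂ = f₁ · 15.8644/53.7898 = 578 × 0.29493 ≈ 170.4716 mm.
Horizontal AOV on the new format = 2·arctan(13.2 / (2 × 170.4716)) = 2·arctan(0.03872) ≈ 4.4343°.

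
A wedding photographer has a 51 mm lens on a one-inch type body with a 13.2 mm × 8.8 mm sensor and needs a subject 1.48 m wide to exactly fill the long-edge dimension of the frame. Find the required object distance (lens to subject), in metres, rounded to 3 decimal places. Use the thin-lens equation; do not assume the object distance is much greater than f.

5.769 m

W: 1.48 m = 1480 mm.
Magnification m = w/W = dᵢ/dₒ; combined with 1/f = 1/dₒ + 1/dᵢ this gives dₒ = f·(1 + W/w).
dₒ = 51 mm × (1 + 1480/13.2) = 51 × 113.1212 ≈ 5769.182 mm = 5.76918 m.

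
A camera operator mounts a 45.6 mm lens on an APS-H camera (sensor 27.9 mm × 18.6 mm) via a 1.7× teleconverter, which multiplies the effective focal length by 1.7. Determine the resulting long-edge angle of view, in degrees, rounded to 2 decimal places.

20.40°

Effective focal length f = 45.6 × 1.7 = 77.52 mm.
α = 2·arctan(27.9 / (2 × 77.52)) = 2·arctan(0.17995) ≈ 20.4028°.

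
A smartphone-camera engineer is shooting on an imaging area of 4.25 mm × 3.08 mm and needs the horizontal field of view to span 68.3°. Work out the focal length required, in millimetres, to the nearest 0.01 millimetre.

3.13 mm

From α = 2·arctan(w/2f) we get f = w / (2·tan(α/2)).
With w = 4.25 mm and α/2 = 34.15°, tan(α/2) ≈ 0.67832, so f ≈ 4.25 / 1.35665 ≈ 3.1327 mm.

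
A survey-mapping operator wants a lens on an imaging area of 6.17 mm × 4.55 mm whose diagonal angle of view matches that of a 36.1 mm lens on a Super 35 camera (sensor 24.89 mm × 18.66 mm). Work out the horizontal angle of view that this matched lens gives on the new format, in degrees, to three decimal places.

38.250°

Sensor diagonal = √(24.89² + 18.66²) = √967.7077 ≈ 31.1080 mm.
Sensor diagonal = √(6.17² + 4.55²) = √58.7714 ≈ 7.6663 mm.
Equal diagonal AOV ⇒ f₂ = f₁ · 7.6663/31.1080 = 36.1 × 0.24644 ≈ 8.8965 mm.
Horizontal AOV on the new format = 2·arctan(6.17 / (2 × 8.8965)) = 2·arctan(0.34677) ≈ 38.2497°.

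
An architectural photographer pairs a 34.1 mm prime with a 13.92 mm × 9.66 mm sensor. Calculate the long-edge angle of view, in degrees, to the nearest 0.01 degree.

Angle of view α = 2·arctan(w/2f) with w = 13.92 mm and f = 34.1 mm.
w/2f = 0.20411; arctan(0.20411) ≈ 11.5359°, so α ≈ 23.0719°.

23.07°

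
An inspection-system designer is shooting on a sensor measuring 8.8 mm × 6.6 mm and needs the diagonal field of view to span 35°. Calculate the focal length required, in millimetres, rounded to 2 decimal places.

Sensor diagonal = √(8.8² + 6.6²) = √121.0000 ≈ 11.0000 mm.
From α = 2·arctan(d/2f) we get f = d / (2·tan(α/2)).
With d = 11.0000 mm and α/2 = 17.5°, tan(α/2) ≈ 0.31530, so f ≈ 11.0000 / 0.63060 ≈ 17.4438 mm.

17.44 mm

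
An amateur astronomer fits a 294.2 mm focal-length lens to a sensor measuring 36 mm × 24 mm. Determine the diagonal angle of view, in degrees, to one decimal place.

8.4°

Sensor diagonal = √(36² + 24²) = √1872.0000 ≈ 43.2666 mm.
Angle of view α = 2·arctan(d/2f) with d = 43.2666 mm and f = 294.2 mm.
d/2f = 0.07353; arctan(0.07353) ≈ 4.2055°, so α ≈ 8.4111°.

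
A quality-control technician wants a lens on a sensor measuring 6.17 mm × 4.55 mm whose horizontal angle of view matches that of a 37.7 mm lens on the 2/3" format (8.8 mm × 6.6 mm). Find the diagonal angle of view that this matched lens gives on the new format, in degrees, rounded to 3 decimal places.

Equal horizontal AOV ⇒ f₂ = f₁ · 6.17/8.8 = 37.7 × 0.70114 ≈ 26.4328 mm.
Sensor diagonal = √(6.17² + 4.55²) = √58.7714 ≈ 7.6663 mm.
Diagonal AOV on the new format = 2·arctan(7.6663 / (2 × 26.4328)) = 2·arctan(0.14501) ≈ 16.5023°.

16.502°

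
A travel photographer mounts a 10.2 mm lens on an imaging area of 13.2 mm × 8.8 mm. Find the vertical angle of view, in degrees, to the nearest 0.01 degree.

46.67°

Angle of view α = 2·arctan(h/2f) with h = 8.8 mm and f = 10.2 mm.
h/2f = 0.43137; arctan(0.43137) ≈ 23.3340°, so α ≈ 46.6681°.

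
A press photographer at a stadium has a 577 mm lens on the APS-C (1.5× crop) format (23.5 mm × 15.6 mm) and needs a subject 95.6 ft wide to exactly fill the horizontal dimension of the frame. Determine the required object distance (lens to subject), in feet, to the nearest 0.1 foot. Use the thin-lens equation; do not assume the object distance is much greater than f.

W: 95.6 ft × 304.8 mm/ft = 29138.88 mm.
Magnification m = w/W = dᵢ/dₒ; combined with 1/f = 1/dₒ + 1/dᵢ this gives dₒ = f·(1 + W/w).
dₒ = 577 mm × (1 + 29138.9/23.5) = 577 × 1240.9523 ≈ 716029.478 mm = 716029.478/304.8 ft = 2349.18 ft.

2349.2 ft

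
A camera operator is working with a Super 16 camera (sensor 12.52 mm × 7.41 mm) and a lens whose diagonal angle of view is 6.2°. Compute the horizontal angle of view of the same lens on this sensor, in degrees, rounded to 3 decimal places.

Sensor diagonal = √(12.52² + 7.41²) = √211.6585 ≈ 14.5485 mm.
From the diagonal AOV: f = 14.5485 / (2·tan(3.1°)) = 14.5485 / 0.10832 ≈ 134.3151 mm.
Horizontal AOV = 2·arctan(12.52 / (2 × 134.3151)) = 2·arctan(0.04661) ≈ 5.3369°.

5.337°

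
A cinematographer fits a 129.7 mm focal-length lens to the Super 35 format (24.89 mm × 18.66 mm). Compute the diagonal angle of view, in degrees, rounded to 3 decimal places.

13.677°

Sensor diagonal = √(24.89² + 18.66²) = √967.7077 ≈ 31.1080 mm.
Angle of view α = 2·arctan(d/2f) with d = 31.1080 mm and f = 129.7 mm.
d/2f = 0.11992; arctan(0.11992) ≈ 6.8384°, so α ≈ 13.6768°.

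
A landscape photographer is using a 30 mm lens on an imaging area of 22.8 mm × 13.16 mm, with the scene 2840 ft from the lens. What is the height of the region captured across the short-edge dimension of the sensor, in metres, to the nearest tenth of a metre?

379.7 m

dₒ: 2840 ft × 304.8 mm/ft = 865631.97 mm.
Similar triangles through the lens centre give W/dₒ = h/dᵢ; with 1/f = 1/dₒ + 1/dᵢ this gives W = h·(dₒ − f)/f.
W = 13.16 mm × (865632 − 30) / 30 = 13.16 × 28853.3991 ≈ 379710.732 mm = 379.711 m.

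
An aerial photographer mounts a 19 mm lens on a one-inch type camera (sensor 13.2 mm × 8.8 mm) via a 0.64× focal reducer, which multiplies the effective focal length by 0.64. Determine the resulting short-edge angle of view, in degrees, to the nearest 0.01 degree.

Effective focal length f = 19 × 0.64 = 12.16 mm.
α = 2·arctan(8.8 / (2 × 12.16)) = 2·arctan(0.36184) ≈ 39.7845°.

39.78°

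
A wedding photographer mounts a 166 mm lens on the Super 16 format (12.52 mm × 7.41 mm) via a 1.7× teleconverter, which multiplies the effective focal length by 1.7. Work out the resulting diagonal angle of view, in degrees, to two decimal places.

2.95°

Effective focal length f = 166 × 1.7 = 282.2 mm.
Sensor diagonal = √(12.52² + 7.41²) = √211.6585 ≈ 14.5485 mm.
α = 2·arctan(14.548 / (2 × 282.2)) = 2·arctan(0.02578) ≈ 2.9532°.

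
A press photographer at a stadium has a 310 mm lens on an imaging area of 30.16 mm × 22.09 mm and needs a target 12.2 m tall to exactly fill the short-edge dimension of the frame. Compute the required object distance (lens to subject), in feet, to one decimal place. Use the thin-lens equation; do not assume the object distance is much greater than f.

562.7 ft

W: 12.2 m = 12200 mm.
Magnification m = h/W = dᵢ/dₒ; combined with 1/f = 1/dₒ + 1/dᵢ this gives dₒ = f·(1 + W/h).
dₒ = 310 mm × (1 + 12200/22.09) = 310 × 553.2861 ≈ 171518.692 mm = 171518.692/304.8 ft = 562.725 ft.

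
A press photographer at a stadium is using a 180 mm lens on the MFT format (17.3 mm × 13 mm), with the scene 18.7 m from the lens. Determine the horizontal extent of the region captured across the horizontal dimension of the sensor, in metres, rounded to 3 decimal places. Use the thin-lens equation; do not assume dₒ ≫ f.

1.780 m

dₒ: 18.7 m = 18700 mm.
Similar triangles through the lens centre give W/dₒ = w/dᵢ; with 1/f = 1/dₒ + 1/dᵢ this gives W = w·(dₒ − f)/f.
W = 17.3 mm × (18700 − 180) / 180 = 17.3 × 102.8889 ≈ 1779.978 mm = 1.77998 m.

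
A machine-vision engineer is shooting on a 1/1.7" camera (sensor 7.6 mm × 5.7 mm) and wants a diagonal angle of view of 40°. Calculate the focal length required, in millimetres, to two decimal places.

13.05 mm

Sensor diagonal = √(7.6² + 5.7²) = √90.2500 ≈ 9.5000 mm.
From α = 2·arctan(d/2f) we get f = d / (2·tan(α/2)).
With d = 9.5000 mm and α/2 = 20°, tan(α/2) ≈ 0.36397, so f ≈ 9.5000 / 0.72794 ≈ 13.0505 mm.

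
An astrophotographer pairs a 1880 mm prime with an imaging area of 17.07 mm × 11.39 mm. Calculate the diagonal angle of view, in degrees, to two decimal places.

Sensor diagonal = √(17.07² + 11.39²) = √421.1170 ≈ 20.5211 mm.
Angle of view α = 2·arctan(d/2f) with d = 20.5211 mm and f = 1880 mm.
d/2f = 0.00546; arctan(0.00546) ≈ 0.3127°, so α ≈ 0.6254°.

0.63°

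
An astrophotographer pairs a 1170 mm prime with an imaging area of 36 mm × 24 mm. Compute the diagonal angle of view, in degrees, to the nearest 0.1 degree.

Sensor diagonal = √(36² + 24²) = √1872.0000 ≈ 43.2666 mm.
Angle of view α = 2·arctan(d/2f) with d = 43.2666 mm and f = 1170 mm.
d/2f = 0.01849; arctan(0.01849) ≈ 1.0593°, so α ≈ 2.1186°.

2.1°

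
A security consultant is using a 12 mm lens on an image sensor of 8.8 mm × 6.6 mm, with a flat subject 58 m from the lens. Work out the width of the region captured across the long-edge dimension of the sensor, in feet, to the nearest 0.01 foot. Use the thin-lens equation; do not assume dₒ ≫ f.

dₒ: 58 m = 58000 mm.
Similar triangles through the lens centre give W/dₒ = w/dᵢ; with 1/f = 1/dₒ + 1/dᵢ this gives W = w·(dₒ − f)/f.
W = 8.8 mm × (58000 − 12) / 12 = 8.8 × 4832.3333 ≈ 42524.533 mm = 42524.533/304.8 ft = 139.516 ft.

139.52 ft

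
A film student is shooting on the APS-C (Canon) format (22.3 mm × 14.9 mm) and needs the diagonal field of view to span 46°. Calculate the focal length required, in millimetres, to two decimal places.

Sensor diagonal = √(22.3² + 14.9²) = √719.3000 ≈ 26.8198 mm.
From α = 2·arctan(d/2f) we get f = d / (2·tan(α/2)).
With d = 26.8198 mm and α/2 = 23°, tan(α/2) ≈ 0.42447, so f ≈ 26.8198 / 0.84895 ≈ 31.5917 mm.

31.59 mm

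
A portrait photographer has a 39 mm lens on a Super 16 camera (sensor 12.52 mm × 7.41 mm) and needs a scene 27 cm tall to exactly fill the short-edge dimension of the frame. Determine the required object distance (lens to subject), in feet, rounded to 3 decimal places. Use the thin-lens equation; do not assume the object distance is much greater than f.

4.790 ft

W: 27 cm = 270 mm.
Magnification m = h/W = dᵢ/dₒ; combined with 1/f = 1/dₒ + 1/dᵢ this gives dₒ = f·(1 + W/h).
dₒ = 39 mm × (1 + 270/7.41) = 39 × 37.4372 ≈ 1460.053 mm = 1460.053/304.8 ft = 4.7902 ft.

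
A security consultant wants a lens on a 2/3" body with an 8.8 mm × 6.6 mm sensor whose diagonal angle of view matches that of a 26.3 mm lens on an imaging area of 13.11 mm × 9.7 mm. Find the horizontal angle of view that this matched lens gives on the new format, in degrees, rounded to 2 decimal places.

Sensor diagonal = √(13.11² + 9.7²) = √265.9621 ≈ 16.3083 mm.
Sensor diagonal = √(8.8² + 6.6²) = √121.0000 ≈ 11.0000 mm.
Equal diagonal AOV ⇒ f₂ = f₁ · 11.0000/16.3083 = 26.3 × 0.67450 ≈ 17.7394 mm.
Horizontal AOV on the new format = 2·arctan(8.8 / (2 × 17.7394)) = 2·arctan(0.24804) ≈ 27.8605°.

27.86°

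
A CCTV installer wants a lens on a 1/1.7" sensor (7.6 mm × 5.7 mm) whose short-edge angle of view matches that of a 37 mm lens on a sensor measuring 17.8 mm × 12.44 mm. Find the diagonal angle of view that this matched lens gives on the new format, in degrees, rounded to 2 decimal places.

31.30°

Equal short-edge AOV ⇒ f₂ = f₁ · 5.7/12.44 = 37 × 0.45820 ≈ 16.9534 mm.
Sensor diagonal = √(7.6² + 5.7²) = √90.2500 ≈ 9.5000 mm.
Diagonal AOV on the new format = 2·arctan(9.5000 / (2 × 16.9534)) = 2·arctan(0.28018) ≈ 31.3036°.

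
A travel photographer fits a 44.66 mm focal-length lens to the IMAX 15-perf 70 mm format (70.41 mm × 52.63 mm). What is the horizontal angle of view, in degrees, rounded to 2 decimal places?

Angle of view α = 2·arctan(w/2f) with w = 70.41 mm and f = 44.66 mm.
w/2f = 0.78829; arctan(0.78829) ≈ 38.2483°, so α ≈ 76.4967°.

76.50°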